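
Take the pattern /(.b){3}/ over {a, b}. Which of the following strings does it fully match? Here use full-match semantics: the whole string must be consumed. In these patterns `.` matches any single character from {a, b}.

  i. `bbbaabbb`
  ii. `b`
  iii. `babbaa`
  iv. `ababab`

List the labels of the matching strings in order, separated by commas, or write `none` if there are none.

i → no match
ii → no match
iii → no match — must end with `b`
iv → match

iv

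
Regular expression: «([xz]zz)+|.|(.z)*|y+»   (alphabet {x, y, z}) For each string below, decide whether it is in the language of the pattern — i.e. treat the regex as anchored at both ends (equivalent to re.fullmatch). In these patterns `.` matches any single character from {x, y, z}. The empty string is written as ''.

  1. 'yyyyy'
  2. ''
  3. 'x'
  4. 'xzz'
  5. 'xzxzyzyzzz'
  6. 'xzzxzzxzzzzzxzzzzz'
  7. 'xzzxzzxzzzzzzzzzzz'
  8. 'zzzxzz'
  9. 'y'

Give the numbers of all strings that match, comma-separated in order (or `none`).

1 → match
2 → match
3 → match
4 → match
5 → match
6 → match
7 → match
8 → match
9 → match

1, 2, 3, 4, 5, 6, 7, 8, 9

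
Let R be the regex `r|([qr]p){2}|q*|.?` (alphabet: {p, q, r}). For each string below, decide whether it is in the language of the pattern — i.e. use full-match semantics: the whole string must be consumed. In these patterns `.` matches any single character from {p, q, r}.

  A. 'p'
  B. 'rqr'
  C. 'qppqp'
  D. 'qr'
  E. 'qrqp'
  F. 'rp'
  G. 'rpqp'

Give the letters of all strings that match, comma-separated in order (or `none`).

A, G

A → match
B → no match
C → no match
D → no match
E → no match
F → no match
G → match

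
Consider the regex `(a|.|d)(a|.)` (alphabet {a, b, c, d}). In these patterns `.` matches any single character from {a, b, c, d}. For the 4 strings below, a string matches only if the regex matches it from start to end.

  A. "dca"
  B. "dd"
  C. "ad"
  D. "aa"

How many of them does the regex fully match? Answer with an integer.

A → no match
B → match
C → match
D → match
Total matched: 3

3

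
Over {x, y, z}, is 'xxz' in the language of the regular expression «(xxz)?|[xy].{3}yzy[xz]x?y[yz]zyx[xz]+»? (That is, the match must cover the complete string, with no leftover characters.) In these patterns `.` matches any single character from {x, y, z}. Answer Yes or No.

Yes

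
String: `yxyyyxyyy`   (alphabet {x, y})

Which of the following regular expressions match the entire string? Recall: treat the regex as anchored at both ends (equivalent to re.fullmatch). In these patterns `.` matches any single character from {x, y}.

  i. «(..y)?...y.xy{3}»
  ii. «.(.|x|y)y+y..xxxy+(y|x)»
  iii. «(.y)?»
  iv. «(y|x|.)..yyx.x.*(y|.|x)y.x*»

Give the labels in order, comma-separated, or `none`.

i → match
ii → no match
iii → no match
iv → no match

i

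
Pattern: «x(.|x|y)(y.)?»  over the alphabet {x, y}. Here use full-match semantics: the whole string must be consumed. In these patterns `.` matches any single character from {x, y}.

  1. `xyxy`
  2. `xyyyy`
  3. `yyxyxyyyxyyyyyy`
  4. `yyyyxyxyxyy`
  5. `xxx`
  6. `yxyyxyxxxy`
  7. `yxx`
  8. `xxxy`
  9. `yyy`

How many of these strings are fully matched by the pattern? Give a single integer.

0

1 → no match
2 → no match
3 → no match — must start with `x`
4 → no match — must start with `x`
5 → no match
6 → no match — must start with `x`
7 → no match — must start with `x`
8 → no match
9 → no match — must start with `x`
Total matched: 0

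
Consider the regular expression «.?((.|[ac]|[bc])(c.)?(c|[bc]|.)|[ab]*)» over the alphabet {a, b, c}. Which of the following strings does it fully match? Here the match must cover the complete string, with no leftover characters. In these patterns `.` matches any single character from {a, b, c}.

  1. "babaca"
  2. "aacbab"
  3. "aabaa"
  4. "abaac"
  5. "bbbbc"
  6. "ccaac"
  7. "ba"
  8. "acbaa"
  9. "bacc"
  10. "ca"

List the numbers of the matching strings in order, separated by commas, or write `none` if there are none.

1. "babaca" → no match
2. "aacbab" → no match
3. "aabaa" → match
4. "abaac" → no match
5. "bbbbc" → no match
6. "ccaac" → no match
7. "ba" → match
8. "acbaa" → no match
9. "bacc" → no match
10. "ca" → match

3, 7, 10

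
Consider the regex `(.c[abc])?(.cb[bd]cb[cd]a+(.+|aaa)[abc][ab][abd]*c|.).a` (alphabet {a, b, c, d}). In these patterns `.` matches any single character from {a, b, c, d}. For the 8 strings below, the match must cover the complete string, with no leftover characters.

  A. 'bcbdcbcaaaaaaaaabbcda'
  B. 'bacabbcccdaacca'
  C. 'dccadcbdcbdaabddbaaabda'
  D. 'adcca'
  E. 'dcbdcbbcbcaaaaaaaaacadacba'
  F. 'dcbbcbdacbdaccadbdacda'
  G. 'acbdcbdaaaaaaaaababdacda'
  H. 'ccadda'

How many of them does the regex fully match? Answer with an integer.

A → match
B → no match
C → no match
D → no match
E → match
F → match
G → match
H → match
Total matched: 5

5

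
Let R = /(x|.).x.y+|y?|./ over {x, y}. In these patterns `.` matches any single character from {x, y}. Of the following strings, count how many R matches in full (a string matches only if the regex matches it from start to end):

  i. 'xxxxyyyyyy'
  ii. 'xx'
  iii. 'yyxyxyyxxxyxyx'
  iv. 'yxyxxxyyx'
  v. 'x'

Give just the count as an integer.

i. 'xxxxyyyyyy' → match
ii. 'xx' → no match
iii → no match
iv. 'yxyxxxyyx' → no match
v. 'x' → match
Total matched: 2

2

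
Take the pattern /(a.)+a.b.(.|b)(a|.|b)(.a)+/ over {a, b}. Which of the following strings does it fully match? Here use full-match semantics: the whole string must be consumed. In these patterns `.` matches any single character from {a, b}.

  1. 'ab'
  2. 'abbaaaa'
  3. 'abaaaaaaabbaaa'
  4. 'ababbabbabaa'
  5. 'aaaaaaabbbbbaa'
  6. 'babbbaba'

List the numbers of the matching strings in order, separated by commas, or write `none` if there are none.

1. 'ab' → no match — must end with 'a'
2. 'abbaaaa' → no match
3 → no match
4. 'ababbabbabaa' → no match
5 → match
6. 'babbbaba' → no match — must start with 'a'

5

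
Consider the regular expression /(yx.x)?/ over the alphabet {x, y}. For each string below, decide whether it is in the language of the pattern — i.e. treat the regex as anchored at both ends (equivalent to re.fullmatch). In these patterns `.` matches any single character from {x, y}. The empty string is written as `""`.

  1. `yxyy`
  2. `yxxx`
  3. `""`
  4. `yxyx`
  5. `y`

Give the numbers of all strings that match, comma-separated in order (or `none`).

2, 3, 4

1 → no match
2 → match
3 → match
4 → match
5 → no match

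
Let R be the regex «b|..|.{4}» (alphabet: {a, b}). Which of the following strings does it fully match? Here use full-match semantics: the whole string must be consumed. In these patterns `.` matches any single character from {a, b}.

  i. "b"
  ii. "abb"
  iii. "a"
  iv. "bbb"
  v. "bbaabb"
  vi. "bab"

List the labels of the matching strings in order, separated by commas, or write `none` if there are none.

i

i → match
ii → no match
iii → no match
iv → no match
v → no match
vi → no match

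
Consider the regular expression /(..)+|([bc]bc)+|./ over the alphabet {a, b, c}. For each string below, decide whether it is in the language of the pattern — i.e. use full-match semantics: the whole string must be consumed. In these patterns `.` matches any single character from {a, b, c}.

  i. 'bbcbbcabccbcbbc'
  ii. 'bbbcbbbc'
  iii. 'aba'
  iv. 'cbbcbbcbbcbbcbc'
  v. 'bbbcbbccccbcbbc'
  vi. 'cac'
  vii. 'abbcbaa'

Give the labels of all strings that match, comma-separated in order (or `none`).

ii

i → no match
ii → match
iii → no match
iv → no match
v → no match
vi → no match
vii → no match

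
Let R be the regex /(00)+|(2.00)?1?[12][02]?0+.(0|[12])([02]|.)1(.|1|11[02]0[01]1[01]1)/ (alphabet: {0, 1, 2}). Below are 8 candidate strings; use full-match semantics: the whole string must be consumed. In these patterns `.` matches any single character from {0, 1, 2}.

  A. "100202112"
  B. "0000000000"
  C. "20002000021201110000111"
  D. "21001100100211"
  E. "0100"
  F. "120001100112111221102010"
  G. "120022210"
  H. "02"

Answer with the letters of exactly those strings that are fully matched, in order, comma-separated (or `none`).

B, G

A → no match
B → match
C → no match
D → no match
E → no match
F → no match
G → match
H → no match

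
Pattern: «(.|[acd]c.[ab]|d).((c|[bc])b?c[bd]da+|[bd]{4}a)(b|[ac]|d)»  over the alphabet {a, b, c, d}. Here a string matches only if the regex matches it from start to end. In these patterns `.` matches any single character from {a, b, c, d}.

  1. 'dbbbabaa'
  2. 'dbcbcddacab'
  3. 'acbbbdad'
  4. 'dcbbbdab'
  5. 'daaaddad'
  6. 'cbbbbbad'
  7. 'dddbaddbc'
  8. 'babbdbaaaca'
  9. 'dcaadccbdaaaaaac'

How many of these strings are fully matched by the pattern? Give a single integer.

1 → no match
2 → no match
3 → match
4 → match
5 → no match
6 → match
7 → no match
8 → no match
9 → match
Total matched: 4

4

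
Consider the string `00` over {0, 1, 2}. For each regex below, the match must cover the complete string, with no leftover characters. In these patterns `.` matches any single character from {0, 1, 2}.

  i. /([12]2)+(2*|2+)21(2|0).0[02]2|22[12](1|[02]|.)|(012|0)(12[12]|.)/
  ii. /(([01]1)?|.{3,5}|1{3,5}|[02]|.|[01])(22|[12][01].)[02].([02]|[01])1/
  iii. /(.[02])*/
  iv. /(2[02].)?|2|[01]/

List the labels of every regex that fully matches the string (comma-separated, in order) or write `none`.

i → match
ii → no match — must end with `1`
iii → match
iv → no match

i, iii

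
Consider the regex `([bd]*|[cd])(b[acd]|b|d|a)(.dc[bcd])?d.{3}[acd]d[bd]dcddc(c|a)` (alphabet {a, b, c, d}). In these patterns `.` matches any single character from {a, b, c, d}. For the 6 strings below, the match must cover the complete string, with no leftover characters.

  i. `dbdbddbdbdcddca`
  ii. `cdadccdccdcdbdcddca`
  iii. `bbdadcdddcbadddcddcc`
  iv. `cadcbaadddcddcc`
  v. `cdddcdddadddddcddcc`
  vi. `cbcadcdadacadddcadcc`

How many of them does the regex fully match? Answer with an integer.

i → no match
ii → match
iii → match
iv → match
v → match
vi → no match
Total matched: 4

4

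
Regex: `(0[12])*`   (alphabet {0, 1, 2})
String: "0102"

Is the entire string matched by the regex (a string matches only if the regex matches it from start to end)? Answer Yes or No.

Yes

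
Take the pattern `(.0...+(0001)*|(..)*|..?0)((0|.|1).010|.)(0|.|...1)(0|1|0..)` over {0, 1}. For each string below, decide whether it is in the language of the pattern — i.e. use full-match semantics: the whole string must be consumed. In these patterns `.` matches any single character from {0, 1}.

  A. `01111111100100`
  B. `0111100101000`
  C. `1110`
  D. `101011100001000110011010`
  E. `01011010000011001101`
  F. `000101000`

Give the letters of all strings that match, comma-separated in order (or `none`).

A → no match
B → match
C → no match
D → match
E → no match
F → match

B, D, F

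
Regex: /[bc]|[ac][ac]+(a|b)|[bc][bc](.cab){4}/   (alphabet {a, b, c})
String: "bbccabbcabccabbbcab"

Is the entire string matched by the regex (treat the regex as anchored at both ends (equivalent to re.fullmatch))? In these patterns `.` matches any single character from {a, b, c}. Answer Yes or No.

No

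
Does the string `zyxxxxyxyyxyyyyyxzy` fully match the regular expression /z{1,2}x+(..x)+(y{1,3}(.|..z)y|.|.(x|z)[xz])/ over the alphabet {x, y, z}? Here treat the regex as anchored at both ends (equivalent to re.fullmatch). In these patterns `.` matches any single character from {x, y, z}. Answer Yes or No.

No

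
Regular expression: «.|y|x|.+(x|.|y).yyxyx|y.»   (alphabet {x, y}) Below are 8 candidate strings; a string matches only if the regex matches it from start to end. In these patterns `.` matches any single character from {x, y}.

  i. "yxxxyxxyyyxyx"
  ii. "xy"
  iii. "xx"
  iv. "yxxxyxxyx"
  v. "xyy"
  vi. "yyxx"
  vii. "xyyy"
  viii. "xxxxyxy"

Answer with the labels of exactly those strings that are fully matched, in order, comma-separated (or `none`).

i

i → match
ii → no match
iii → no match
iv → no match
v → no match
vi → no match
vii → no match
viii → no match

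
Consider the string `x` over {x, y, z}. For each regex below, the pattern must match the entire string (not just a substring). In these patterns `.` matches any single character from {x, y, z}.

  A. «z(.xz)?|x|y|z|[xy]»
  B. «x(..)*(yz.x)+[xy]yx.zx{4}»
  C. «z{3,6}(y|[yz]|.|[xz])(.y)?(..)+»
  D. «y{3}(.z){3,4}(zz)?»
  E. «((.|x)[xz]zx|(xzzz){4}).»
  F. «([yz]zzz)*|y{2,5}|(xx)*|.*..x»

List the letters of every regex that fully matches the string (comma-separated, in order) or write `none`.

A → match
B → no match
C → no match — must start with `z`
D → no match — must start with `y`
E → no match
F → no match

A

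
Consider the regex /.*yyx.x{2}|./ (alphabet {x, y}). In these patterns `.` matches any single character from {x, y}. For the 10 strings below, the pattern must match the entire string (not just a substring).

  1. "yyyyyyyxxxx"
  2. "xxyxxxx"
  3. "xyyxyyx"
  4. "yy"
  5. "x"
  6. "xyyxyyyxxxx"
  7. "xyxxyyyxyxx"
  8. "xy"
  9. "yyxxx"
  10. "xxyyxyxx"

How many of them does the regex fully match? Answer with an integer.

5

1 → match
2 → no match
3 → no match
4 → no match
5 → match
6 → match
7 → match
8 → no match
9 → no match
10 → match
Total matched: 5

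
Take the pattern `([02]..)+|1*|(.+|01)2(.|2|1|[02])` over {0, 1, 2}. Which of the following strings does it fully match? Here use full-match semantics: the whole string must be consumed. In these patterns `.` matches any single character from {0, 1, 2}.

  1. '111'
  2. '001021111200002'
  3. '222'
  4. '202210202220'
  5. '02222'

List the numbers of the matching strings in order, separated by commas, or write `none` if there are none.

1 → match
2 → no match
3 → match
4 → match
5 → match

1, 3, 4, 5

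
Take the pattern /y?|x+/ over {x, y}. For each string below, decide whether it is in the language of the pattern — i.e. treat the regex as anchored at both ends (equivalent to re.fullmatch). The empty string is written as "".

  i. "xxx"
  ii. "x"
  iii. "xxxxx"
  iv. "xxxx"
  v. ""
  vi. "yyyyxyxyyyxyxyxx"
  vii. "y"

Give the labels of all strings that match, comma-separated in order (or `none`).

i, ii, iii, iv, v, vii

i → match
ii → match
iii → match
iv → match
v → match
vi → no match
vii → match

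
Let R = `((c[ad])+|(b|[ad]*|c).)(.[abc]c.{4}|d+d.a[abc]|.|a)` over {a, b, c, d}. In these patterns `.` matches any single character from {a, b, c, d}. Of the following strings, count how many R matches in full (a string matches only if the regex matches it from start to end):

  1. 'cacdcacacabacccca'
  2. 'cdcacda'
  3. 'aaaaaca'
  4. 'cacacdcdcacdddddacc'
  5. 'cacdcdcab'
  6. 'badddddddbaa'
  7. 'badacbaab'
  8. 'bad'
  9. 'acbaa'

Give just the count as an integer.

7

1 → match
2. 'cdcacda' → match
3. 'aaaaaca' → match
4 → no match
5. 'cacdcdcab' → match
6. 'badddddddbaa' → match
7. 'badacbaab' → match
8. 'bad' → match
9. 'acbaa' → no match
Total matched: 7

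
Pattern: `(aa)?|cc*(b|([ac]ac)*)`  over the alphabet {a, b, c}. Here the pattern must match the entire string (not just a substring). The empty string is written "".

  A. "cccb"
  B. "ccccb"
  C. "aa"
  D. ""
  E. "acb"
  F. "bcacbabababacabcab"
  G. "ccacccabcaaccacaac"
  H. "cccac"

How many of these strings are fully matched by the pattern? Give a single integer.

5

A → match
B → match
C → match
D → match
E → no match
F → no match
G → no match
H → match
Total matched: 5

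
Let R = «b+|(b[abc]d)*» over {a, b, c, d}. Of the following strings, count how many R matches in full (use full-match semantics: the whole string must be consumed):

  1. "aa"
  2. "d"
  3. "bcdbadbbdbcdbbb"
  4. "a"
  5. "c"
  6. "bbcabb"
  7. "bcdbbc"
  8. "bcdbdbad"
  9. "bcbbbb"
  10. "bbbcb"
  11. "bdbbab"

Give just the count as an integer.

0

1 → no match
2 → no match
3 → no match
4 → no match
5 → no match
6 → no match
7 → no match
8 → no match
9 → no match
10 → no match
11 → no match
Total matched: 0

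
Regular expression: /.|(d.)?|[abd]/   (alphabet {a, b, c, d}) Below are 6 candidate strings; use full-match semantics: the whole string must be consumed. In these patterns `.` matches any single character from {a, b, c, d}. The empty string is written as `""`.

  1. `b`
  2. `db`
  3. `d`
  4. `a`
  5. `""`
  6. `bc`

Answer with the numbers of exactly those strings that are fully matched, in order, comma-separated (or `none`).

1, 2, 3, 4, 5

1. `b` → match
2. `db` → match
3. `d` → match
4. `a` → match
5. `""` → match
6. `bc` → no match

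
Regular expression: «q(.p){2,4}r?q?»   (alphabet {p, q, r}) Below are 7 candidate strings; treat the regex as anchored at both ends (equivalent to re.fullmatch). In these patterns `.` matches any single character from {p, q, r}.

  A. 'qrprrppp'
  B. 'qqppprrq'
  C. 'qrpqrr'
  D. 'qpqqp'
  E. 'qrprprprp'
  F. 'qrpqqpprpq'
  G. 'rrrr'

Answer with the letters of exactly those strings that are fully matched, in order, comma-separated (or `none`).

A → no match
B → no match
C → no match
D → no match
E → match
F → no match
G → no match — must start with 'q'

E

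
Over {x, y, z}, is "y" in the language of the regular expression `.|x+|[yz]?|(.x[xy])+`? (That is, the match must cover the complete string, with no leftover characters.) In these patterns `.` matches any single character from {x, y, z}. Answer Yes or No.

Yes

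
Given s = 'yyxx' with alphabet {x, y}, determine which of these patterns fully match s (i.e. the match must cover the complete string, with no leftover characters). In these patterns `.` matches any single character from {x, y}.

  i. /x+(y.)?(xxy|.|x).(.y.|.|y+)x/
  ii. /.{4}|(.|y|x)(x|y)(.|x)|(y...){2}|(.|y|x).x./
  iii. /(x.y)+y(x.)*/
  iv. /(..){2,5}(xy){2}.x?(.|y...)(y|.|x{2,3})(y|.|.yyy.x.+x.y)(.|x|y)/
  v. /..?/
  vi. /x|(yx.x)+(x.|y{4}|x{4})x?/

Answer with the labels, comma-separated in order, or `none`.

i → no match — must start with 'x'
ii → match
iii → no match — must start with 'x'
iv → no match
v → no match
vi → no match

ii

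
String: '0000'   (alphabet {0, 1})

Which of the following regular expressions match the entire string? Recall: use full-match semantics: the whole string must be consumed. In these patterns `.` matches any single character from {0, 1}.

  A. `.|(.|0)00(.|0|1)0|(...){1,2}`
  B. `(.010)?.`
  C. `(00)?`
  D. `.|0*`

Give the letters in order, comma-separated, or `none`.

D

A → no match
B → no match
C → no match
D → match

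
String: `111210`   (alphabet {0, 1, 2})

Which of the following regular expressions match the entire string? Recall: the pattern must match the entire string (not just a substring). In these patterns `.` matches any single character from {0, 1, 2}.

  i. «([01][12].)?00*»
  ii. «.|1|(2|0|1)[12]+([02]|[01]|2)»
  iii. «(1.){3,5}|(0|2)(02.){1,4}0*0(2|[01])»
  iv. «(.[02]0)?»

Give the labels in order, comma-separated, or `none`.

i → no match
ii → match
iii → match
iv → no match

ii, iii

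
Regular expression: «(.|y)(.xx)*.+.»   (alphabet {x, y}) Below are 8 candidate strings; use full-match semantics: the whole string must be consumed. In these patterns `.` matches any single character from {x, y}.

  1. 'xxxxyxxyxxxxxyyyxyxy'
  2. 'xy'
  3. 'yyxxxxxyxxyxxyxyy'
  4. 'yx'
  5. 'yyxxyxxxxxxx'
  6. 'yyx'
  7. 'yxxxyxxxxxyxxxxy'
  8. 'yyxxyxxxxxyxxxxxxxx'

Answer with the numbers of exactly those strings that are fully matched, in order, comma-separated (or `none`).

1, 3, 5, 6, 7, 8

1 → match
2 → no match
3 → match
4 → no match
5 → match
6 → match
7 → match
8 → match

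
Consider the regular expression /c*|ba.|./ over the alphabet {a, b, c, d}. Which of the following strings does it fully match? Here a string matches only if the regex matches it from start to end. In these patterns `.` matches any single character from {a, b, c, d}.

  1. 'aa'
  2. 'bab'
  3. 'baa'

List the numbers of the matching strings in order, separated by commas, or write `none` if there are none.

2, 3

1 → no match
2 → match
3 → match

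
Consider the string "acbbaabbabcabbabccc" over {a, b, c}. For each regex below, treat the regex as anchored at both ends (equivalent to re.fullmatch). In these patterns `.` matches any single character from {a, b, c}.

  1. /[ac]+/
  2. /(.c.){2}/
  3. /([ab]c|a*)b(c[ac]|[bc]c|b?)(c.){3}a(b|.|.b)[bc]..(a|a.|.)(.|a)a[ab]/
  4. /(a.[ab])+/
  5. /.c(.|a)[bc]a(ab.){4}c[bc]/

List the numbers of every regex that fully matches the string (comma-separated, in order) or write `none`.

1 → no match
2 → no match
3 → no match
4 → no match
5 → match

5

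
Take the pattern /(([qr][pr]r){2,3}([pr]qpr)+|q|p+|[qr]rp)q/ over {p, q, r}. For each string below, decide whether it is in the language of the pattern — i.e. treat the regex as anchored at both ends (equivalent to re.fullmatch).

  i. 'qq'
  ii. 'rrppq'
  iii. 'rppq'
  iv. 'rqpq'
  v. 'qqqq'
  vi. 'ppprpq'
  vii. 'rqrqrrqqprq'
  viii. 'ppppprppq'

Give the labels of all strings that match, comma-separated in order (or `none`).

i

i → match
ii → no match
iii → no match
iv → no match
v → no match
vi → no match
vii → no match
viii → no match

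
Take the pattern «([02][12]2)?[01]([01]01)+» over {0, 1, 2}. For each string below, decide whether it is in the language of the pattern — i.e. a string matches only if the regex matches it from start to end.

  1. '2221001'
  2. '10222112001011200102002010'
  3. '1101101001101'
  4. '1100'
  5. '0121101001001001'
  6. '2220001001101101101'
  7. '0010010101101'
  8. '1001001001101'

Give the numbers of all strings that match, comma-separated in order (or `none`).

1. '2221001' → match
2 → no match — must end with '01'
3 → match
4. '1100' → no match — must end with '01'
5 → match
6 → match
7 → no match
8 → match

1, 3, 5, 6, 8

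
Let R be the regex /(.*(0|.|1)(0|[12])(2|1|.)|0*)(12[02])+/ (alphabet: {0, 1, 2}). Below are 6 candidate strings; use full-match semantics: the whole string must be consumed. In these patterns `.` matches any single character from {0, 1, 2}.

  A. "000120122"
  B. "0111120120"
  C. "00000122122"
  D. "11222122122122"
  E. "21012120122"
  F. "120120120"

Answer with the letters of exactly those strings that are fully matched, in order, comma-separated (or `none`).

A → match
B → match
C → match
D → match
E → match
F → match

A, B, C, D, E, F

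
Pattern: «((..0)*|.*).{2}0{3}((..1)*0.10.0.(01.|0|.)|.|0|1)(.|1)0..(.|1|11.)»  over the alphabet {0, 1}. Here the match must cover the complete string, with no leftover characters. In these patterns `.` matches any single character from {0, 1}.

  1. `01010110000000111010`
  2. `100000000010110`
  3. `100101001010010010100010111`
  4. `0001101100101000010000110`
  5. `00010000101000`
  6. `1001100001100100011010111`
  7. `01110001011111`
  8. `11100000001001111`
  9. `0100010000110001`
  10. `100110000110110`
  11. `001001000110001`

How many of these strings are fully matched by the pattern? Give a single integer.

7

1 → no match
2 → match
3 → no match
4 → match
5 → no match
6 → match
7 → no match
8 → match
9 → match
10 → match
11 → match
Total matched: 7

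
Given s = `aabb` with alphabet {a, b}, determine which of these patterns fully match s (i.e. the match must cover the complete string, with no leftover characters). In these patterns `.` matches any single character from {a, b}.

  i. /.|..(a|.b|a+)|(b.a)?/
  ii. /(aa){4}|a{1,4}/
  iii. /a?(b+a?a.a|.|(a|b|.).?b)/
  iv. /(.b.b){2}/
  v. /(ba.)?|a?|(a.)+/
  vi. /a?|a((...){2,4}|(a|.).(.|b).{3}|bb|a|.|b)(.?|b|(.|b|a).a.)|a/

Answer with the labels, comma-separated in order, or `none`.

i, iii

i → match
ii → no match
iii → match
iv → no match
v → no match
vi → no match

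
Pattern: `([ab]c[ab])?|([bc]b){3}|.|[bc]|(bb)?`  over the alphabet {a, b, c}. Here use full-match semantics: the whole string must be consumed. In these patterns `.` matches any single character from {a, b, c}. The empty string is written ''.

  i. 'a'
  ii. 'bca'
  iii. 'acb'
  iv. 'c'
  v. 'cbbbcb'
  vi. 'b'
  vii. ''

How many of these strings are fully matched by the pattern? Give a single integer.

i. 'a' → match
ii. 'bca' → match
iii. 'acb' → match
iv. 'c' → match
v. 'cbbbcb' → match
vi. 'b' → match
vii. '' → match
Total matched: 7

7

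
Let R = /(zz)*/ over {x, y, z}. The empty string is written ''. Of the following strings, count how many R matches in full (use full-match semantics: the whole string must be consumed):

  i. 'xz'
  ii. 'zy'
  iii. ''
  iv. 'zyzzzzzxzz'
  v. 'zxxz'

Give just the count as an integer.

1

i → no match
ii → no match
iii → match
iv → no match
v → no match
Total matched: 1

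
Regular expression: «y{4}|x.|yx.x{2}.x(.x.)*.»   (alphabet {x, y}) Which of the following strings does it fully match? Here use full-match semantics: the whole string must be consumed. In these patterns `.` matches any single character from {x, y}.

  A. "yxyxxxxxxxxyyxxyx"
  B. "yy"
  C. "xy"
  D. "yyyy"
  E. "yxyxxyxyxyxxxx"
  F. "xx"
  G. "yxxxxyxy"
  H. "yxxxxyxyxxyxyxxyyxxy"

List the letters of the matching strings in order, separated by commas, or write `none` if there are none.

A → no match
B → no match
C → match
D → match
E → match
F → match
G → match
H → match

C, D, E, F, G, H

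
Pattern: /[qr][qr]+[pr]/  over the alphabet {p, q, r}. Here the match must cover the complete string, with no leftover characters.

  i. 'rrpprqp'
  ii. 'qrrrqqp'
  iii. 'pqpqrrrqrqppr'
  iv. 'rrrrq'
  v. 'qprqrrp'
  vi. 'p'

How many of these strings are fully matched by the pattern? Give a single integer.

i → no match
ii → match
iii → no match
iv → no match
v → no match
vi → no match
Total matched: 1

1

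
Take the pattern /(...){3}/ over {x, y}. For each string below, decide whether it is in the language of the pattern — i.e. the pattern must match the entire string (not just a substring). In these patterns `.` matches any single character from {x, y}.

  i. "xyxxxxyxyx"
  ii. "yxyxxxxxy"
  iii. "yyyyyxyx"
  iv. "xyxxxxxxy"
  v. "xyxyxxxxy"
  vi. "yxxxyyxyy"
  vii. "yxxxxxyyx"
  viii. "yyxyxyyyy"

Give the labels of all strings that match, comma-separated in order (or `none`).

i → no match
ii → match
iii → no match
iv → match
v → match
vi → match
vii → match
viii → match

ii, iv, v, vi, vii, viii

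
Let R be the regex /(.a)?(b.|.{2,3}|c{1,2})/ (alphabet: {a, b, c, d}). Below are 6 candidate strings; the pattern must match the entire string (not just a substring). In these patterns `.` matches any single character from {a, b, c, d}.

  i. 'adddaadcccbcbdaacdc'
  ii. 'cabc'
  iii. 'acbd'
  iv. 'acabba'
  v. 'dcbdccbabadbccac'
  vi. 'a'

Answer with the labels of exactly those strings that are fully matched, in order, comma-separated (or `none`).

i → no match
ii → match
iii → no match
iv → no match
v → no match
vi → no match

ii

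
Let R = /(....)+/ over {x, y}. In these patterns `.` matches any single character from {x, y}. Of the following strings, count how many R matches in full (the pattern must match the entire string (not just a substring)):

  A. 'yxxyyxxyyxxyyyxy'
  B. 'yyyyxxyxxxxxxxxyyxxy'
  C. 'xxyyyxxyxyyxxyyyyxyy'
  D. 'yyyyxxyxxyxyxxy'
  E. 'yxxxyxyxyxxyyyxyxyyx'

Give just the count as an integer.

4

A → match
B → match
C → match
D → no match
E → match
Total matched: 4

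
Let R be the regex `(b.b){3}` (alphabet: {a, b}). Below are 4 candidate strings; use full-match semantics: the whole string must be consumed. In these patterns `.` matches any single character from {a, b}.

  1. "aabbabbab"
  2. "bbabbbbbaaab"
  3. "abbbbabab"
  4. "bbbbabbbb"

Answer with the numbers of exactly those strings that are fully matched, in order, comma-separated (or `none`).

4

1 → no match — must start with "b"
2 → no match
3 → no match — must start with "b"
4 → match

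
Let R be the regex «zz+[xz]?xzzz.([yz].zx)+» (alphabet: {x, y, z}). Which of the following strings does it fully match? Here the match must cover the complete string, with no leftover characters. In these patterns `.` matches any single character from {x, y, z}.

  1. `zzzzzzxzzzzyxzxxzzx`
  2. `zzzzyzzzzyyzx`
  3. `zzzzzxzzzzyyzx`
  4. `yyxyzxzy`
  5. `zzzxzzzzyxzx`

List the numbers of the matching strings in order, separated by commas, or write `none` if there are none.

3, 5

1 → no match
2 → no match
3 → match
4. `yyxyzxzy` → no match — must start with `zz`
5. `zzzxzzzzyxzx` → match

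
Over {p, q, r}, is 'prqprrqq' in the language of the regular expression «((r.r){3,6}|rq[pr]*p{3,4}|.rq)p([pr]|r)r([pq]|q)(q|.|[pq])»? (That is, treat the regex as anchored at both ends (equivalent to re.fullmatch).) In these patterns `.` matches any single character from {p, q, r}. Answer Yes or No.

Yes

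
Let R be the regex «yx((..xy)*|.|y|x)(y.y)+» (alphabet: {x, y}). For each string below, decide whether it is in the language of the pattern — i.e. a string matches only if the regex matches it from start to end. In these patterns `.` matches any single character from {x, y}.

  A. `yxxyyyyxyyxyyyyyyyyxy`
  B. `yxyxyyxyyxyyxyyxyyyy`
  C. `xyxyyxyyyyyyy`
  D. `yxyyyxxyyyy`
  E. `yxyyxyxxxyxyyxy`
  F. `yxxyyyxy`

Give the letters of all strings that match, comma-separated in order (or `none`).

A, B

A → match
B → match
C → no match — must start with `yx`
D → no match
E → no match
F → no match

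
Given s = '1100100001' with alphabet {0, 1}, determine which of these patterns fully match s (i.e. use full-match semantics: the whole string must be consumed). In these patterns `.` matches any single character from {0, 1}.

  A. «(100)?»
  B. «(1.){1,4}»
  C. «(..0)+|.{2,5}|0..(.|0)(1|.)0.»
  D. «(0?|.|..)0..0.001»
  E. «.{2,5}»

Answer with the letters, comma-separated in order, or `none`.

D

A → no match
B → no match
C → no match
D → match
E → no match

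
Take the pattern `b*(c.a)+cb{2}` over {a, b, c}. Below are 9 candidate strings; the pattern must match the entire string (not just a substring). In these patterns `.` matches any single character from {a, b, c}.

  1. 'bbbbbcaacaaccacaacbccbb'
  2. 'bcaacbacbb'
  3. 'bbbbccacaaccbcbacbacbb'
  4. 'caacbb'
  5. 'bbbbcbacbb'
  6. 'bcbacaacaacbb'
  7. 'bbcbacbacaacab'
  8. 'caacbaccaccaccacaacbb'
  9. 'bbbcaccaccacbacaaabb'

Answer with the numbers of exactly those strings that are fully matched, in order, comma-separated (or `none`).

1 → no match
2. 'bcaacbacbb' → match
3 → no match
4. 'caacbb' → match
5. 'bbbbcbacbb' → match
6 → match
7 → no match
8 → match
9 → no match

2, 4, 5, 6, 8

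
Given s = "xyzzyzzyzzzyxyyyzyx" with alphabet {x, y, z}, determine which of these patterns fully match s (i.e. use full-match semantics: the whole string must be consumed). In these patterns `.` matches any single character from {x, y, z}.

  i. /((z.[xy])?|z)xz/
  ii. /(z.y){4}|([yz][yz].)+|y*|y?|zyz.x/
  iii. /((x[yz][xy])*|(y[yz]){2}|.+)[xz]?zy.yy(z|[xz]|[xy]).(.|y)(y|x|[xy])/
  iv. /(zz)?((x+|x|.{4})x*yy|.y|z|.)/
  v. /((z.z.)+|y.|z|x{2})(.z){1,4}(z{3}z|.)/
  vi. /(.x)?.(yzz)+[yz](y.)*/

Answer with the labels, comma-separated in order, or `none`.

i → no match — must end with "xz"
ii → no match
iii → match
iv → no match
v → no match
vi → match

iii, vi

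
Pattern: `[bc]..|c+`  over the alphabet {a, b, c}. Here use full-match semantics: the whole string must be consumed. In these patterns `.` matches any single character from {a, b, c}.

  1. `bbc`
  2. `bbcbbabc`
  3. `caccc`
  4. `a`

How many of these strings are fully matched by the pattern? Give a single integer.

1 → match
2 → no match
3 → no match
4 → no match
Total matched: 1

1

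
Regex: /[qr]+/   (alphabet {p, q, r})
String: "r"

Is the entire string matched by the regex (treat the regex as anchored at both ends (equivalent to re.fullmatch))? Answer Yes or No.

Yes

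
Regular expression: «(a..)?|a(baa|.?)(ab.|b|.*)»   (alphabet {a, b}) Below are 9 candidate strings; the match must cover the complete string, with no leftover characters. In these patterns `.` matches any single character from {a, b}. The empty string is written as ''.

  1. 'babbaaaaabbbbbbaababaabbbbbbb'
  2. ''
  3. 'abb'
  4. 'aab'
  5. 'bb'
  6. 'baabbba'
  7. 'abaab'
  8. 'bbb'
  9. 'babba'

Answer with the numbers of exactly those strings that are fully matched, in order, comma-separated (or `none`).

2, 3, 4, 7

1 → no match
2 → match
3 → match
4 → match
5 → no match
6 → no match
7 → match
8 → no match
9 → no match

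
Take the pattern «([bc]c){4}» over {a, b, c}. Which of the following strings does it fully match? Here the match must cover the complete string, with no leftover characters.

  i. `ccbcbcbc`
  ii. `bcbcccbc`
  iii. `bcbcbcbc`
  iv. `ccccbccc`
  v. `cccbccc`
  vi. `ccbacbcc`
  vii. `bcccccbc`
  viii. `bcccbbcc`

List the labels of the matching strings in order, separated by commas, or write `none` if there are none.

i, ii, iii, iv, vii

i → match
ii → match
iii → match
iv → match
v → no match
vi → no match
vii → match
viii → no match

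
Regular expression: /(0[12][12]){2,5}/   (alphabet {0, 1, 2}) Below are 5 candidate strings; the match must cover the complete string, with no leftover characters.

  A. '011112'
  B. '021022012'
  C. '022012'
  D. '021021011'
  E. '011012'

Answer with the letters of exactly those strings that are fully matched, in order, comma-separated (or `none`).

B, C, D, E

A. '011112' → no match
B. '021022012' → match
C. '022012' → match
D. '021021011' → match
E. '011012' → match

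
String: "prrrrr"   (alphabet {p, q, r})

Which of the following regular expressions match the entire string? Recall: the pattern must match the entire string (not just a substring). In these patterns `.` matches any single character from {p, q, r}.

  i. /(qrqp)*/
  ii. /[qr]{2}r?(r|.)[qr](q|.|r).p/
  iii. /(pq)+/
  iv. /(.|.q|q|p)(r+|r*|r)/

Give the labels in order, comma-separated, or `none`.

i → no match
ii → no match — must end with "p"
iii → no match — must start with "pq"
iv → match

iv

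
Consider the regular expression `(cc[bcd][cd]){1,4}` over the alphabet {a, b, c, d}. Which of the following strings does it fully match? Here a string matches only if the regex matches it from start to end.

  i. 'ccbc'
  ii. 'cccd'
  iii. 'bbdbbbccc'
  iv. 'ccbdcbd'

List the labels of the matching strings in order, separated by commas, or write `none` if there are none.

i → match
ii → match
iii → no match — must start with 'cc'
iv → no match

i, ii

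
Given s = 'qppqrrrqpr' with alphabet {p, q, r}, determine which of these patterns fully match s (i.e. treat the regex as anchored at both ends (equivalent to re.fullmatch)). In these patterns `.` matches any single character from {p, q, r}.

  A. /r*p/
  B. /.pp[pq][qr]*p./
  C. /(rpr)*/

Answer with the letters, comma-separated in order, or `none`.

B

A → no match — must end with 'p'
B → match
C → no match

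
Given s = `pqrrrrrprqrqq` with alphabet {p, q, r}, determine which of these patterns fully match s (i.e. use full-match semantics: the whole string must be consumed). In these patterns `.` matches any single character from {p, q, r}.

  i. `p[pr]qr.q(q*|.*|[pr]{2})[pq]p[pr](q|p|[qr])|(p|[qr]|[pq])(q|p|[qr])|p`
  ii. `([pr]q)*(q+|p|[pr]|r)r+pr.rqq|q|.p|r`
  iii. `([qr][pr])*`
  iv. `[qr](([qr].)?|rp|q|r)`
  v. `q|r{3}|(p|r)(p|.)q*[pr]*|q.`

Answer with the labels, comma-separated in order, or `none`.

ii

i → no match
ii → match
iii → no match
iv → no match
v → no match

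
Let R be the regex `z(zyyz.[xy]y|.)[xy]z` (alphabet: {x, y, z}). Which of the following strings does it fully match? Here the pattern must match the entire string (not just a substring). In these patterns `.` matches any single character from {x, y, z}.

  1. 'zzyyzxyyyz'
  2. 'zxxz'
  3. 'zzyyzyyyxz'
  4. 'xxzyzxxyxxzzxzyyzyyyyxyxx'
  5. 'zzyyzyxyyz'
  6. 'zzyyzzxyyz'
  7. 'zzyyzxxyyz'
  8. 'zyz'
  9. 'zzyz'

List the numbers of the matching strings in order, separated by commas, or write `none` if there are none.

1, 2, 3, 5, 6, 7, 9

1. 'zzyyzxyyyz' → match
2. 'zxxz' → match
3. 'zzyyzyyyxz' → match
4 → no match — must start with 'z'
5. 'zzyyzyxyyz' → match
6. 'zzyyzzxyyz' → match
7. 'zzyyzxxyyz' → match
8. 'zyz' → no match
9. 'zzyz' → match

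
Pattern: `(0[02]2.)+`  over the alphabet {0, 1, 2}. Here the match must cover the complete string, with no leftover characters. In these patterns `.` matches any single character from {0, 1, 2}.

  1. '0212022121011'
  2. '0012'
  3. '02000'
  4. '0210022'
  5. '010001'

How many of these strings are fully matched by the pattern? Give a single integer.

1 → no match
2 → no match
3 → no match
4 → no match
5 → no match
Total matched: 0

0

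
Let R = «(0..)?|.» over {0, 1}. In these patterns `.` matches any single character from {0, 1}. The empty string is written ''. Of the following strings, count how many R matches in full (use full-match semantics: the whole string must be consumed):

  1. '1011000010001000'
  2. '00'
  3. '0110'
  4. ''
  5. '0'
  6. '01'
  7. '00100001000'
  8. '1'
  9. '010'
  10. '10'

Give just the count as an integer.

1 → no match
2 → no match
3 → no match
4 → match
5 → match
6 → no match
7 → no match
8 → match
9 → match
10 → no match
Total matched: 4

4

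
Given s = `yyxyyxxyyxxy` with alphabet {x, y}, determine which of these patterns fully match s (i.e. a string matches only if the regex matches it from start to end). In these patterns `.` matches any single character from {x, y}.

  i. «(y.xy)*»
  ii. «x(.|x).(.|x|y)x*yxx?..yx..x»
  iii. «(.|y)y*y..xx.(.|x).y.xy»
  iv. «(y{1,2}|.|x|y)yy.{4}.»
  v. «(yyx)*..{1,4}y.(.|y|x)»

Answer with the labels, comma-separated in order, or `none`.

i → match
ii → no match — must start with `x`
iii → no match
iv → no match
v → no match

i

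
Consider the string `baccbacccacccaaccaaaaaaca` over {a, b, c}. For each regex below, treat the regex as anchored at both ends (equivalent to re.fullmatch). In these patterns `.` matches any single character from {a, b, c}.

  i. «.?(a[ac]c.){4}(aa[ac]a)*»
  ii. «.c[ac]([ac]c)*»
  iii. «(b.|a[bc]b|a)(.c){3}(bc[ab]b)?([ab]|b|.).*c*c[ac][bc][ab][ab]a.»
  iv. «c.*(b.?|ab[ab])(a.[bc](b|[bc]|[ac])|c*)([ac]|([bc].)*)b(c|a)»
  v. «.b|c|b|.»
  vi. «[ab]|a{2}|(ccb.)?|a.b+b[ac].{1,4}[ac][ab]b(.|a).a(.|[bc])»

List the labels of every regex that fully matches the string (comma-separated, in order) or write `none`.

i

i → match
ii → no match
iii → no match
iv → no match — must start with `c`
v → no match
vi → no match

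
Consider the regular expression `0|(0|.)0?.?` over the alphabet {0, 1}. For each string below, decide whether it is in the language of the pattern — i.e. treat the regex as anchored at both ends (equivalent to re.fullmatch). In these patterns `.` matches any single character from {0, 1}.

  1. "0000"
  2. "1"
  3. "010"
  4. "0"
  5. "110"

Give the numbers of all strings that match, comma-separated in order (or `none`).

2, 4

1. "0000" → no match
2. "1" → match
3. "010" → no match
4. "0" → match
5. "110" → no match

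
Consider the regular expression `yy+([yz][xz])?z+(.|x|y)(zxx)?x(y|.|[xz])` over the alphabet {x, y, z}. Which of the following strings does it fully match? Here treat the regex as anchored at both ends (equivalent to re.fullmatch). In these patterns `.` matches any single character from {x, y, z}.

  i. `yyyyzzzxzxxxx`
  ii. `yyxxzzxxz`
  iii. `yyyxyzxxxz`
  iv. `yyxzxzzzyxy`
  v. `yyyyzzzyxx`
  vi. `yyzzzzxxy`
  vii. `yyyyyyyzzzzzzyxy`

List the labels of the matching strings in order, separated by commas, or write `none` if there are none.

i → match
ii. `yyxxzzxxz` → no match
iii. `yyyxyzxxxz` → no match
iv. `yyxzxzzzyxy` → no match
v. `yyyyzzzyxx` → match
vi. `yyzzzzxxy` → match
vii → match

i, v, vi, vii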